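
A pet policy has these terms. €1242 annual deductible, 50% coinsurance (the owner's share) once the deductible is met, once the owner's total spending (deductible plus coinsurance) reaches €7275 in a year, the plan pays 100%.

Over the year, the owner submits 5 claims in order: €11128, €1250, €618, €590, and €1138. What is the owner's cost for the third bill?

#1 (€11128): deductible takes €1242, €9886 remains; coinsurance €9886 × 50% = €4943. Owner owes €6185 (running OOP €6185).
#2 (€1250): deductible met; 50% of €1250 = €625. Owner owes €625 (running OOP €6810).
#3 (€618): deductible met; 50% of €618 = €309. Cost to owner: €309. OOP to date €7119.

€309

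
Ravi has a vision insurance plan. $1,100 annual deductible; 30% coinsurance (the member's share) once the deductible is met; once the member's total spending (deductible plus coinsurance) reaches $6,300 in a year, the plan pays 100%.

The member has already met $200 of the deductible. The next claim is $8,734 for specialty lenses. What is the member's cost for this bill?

Remaining deductible: $1,100 − $200 = $900.
After the $900 deductible portion, $8,734 − $900 = $7,834 is subject to coinsurance.
Member's 30% share of $7,834 is $2,350.20.
That puts the member's cost at $900 + $2,350.20 = $3,250.20 before any cap.
Year-to-date out-of-pocket becomes $200 + $3,250.20 = $3,450.20, still under the $6,300 maximum, so no cap applies.

$3,250.20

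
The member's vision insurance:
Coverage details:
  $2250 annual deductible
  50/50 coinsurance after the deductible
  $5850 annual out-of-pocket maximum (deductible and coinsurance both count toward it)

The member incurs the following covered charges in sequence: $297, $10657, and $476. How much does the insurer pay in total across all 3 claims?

Claim 1 — $297: all of it applies to the deductible. Member owes $297 (running OOP $297). Insurer: $297 − $297 = $0.
Claim 2 — $10657: $1953 finishes the deductible; $8704 goes to coinsurance; coinsurance $8704 × 50% = $4352. Claim cost before the cap: $1953 + $4352 = $6305. OOP would hit $6602 > $5850, so the cap limits the member to $5850 − $297 = $5553. Insurer: $10657 − $5553 = $5104.
Claim 3 — $476: 50% coinsurance on $476 = $238. OOP would hit $6088 > $5850, so the cap limits the member to $5850 − $5850 = $0. Plan pays $476 − $0 = $476.
Insurer total = bills − member's total = $11430 − $5850 = $5580.

$5580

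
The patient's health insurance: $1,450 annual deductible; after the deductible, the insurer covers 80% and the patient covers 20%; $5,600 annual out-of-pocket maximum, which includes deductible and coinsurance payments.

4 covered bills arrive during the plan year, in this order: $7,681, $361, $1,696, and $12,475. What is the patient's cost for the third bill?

#1 ($7,681): $1,450 to deductible, leaving $6,231; coinsurance $6,231 × 20% = $1,246.20. Patient owes $2,696.20 (running OOP $2,696.20).
#2 ($361): deductible met; 20% of $361 = $72.20. Cost to patient: $72.20. OOP to date $2,768.40.
#3 ($1,696): deductible met; 20% of $1,696 = $339.20. Patient pays $339.20; OOP now $3,107.60.

$339.20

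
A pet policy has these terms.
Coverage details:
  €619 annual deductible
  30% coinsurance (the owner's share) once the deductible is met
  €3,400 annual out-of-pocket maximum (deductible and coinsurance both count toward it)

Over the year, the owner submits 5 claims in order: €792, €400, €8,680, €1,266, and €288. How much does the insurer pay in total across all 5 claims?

Claim 1 — €792: €619 finishes the deductible; €173 goes to coinsurance; coinsurance €173 × 30% = €51.90. Owner owes €670.90 (running OOP €670.90). Plan pays €792 − €670.90 = €121.10.
Claim 2 — €400: deductible met; 30% of €400 = €120. Owner pays €120; OOP now €790.90. Insurer: €400 − €120 = €280.
Claim 3 — €8,680: deductible already satisfied, so owner's share is 30% × €8,680 = €2,604. Cost to owner: €2,604. OOP to date €3,394.90. Insurer: €8,680 − €2,604 = €6,076.
Claim 4 — €1,266: deductible met; 30% of €1,266 = €379.80. OOP would hit €3,774.70 > €3,400, so the cap limits the owner to €3,400 − €3,394.90 = €5.10. Plan pays €1,266 − €5.10 = €1,260.90.
Claim 5 — €288: 30% coinsurance on €288 = €86.40. OOP would hit €3,486.40 > €3,400, so the cap limits the owner to €3,400 − €3,400 = €0. Insurer: €288 − €0 = €288.
Insurer total: €121.10 + €280 + €6,076 + €1,260.90 + €288 = €8,026.

€8,026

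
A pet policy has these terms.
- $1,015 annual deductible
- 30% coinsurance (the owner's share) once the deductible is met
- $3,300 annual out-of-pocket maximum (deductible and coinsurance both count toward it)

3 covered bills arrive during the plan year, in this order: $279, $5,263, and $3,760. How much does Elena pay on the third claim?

Claim 1 — $279: fully absorbed by the deductible. Owner owes $279 (running OOP $279).
Claim 2 — $5,263: $736 finishes the deductible; $4,527 goes to coinsurance; 30% of $4,527 = $1,358.10. Cost to owner: $2,094.10. OOP to date $2,373.10.
Claim 3 — $3,760: 30% coinsurance on $3,760 = $1,128. OOP would hit $3,501.10 > $3,300, so the cap limits the owner to $3,300 − $2,373.10 = $926.90.

$926.90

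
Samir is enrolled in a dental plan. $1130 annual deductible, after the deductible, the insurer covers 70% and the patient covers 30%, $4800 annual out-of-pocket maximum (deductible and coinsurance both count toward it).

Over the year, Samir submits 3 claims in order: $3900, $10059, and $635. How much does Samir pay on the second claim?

$2839

#1 ($3900): deductible takes $1130, $2770 remains; coinsurance $2770 × 30% = $831. Cost to patient: $1961. OOP to date $1961.
#2 ($10059): 30% coinsurance on $10059 = $3017.70. That would push OOP to $4978.70, over the $4800 cap, so patient pays $4800 − $1961 = $2839.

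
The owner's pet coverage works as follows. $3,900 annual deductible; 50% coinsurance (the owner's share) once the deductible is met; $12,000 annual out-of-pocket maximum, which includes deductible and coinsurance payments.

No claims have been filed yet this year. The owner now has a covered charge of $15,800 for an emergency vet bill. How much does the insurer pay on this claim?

The full $3,900 deductible is still open; $3,900 of this bill applies to it.
That leaves $15,800 − $3,900 = $11,900 for coinsurance.
50% of $11,900 = $5,950 falls to the owner.
That puts the owner's cost at $3,900 + $5,950 = $9,850 before any cap.
Year-to-date out-of-pocket becomes $0 + $9,850 = $9,850, still under the $12,000 maximum, so no cap applies.
The insurer covers the remainder: $15,800 − $9,850 = $5,950.

$5,950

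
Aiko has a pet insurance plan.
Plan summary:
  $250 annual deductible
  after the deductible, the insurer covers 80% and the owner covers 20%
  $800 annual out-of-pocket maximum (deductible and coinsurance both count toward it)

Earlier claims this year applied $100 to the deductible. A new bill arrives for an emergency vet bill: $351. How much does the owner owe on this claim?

$190.20

$100 of the $250 deductible is already met, leaving $150.
The remaining $201 (= $351 − $150) moves to coinsurance.
Owner's 20% share of $201 is $40.20.
Owner responsibility before any cap: $150 + $40.20 = $190.20.
Total out-of-pocket so far would be $100 + $190.20 = $290.20, below the $800 cap — no reduction.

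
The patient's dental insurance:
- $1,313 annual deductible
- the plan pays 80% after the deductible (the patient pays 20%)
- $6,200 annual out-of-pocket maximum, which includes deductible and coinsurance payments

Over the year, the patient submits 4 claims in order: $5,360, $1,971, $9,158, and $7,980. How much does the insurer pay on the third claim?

Claim 1 — $5,360: deductible takes $1,313, $4,047 remains; patient's 20% is $809.40. Patient owes $2,122.40 (running OOP $2,122.40). Insurer: $5,360 − $2,122.40 = $3,237.60.
Claim 2 — $1,971: 20% coinsurance on $1,971 = $394.20. Cost to patient: $394.20. OOP to date $2,516.60. Plan pays $1,971 − $394.20 = $1,576.80.
Claim 3 — $9,158: 20% coinsurance on $9,158 = $1,831.60. Patient pays $1,831.60; OOP now $4,348.20. Insurer: $9,158 − $1,831.60 = $7,326.40.

$7,326.40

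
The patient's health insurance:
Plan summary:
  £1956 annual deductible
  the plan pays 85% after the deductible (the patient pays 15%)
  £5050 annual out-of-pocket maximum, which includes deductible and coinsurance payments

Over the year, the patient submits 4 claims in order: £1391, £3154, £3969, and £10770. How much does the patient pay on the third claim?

£595.35

Claim 1 — £1391: all of it applies to the deductible. Patient pays £1391; OOP now £1391.
Claim 2 — £3154: £565 to deductible, leaving £2589; coinsurance £2589 × 15% = £388.35. Patient owes £953.35 (running OOP £2344.35).
Claim 3 — £3969: deductible met; 15% of £3969 = £595.35. Patient pays £595.35; OOP now £2939.70.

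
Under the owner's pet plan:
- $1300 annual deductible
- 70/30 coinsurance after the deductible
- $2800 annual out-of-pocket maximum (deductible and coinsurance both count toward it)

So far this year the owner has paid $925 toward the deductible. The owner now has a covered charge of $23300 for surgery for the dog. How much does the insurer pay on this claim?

$21425

Remaining deductible: $1300 − $925 = $375.
That leaves $23300 − $375 = $22925 for coinsurance.
30% of $22925 = $6877.50 falls to the owner.
Owner responsibility before any cap: $375 + $6877.50 = $7252.50.
That would bring total out-of-pocket to $8177.50, past the $2800 cap. The owner is capped at $2800 − $925 = $1875 on this claim.
Insurer pays the balance: $23300 − $1875 = $21425.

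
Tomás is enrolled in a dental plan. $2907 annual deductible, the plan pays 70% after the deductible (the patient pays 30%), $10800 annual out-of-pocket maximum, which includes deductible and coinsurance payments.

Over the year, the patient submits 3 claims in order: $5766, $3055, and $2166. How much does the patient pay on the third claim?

#1 ($5766): $2907 finishes the deductible; $2859 goes to coinsurance; 30% of $2859 = $857.70. Patient pays $3764.70; OOP now $3764.70.
#2 ($3055): deductible met; 30% of $3055 = $916.50. Patient owes $916.50 (running OOP $4681.20).
#3 ($2166): deductible met; 30% of $2166 = $649.80. Patient pays $649.80; OOP now $5331.

$649.80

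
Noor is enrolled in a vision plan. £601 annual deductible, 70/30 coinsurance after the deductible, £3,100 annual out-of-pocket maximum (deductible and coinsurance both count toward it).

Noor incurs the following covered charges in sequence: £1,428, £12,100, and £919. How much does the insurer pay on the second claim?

Claim 1 (£1,428): £601 to deductible, leaving £827; coinsurance £827 × 30% = £248.10. Member pays £849.10; OOP now £849.10. Insurer: £1,428 − £849.10 = £578.90.
Claim 2 (£12,100): deductible already satisfied, so member's share is 30% × £12,100 = £3,630. OOP would hit £4,479.10 > £3,100, so the cap limits the member to £3,100 − £849.10 = £2,250.90. Plan pays £12,100 − £2,250.90 = £9,849.10.

£9,849.10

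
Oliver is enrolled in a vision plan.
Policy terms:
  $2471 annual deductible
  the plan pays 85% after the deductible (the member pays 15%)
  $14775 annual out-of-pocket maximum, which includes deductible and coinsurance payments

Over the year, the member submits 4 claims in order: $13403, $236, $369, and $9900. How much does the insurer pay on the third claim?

$313.65

Claim 1 ($13403): $2471 to deductible, leaving $10932; 15% of $10932 = $1639.80. Member owes $4110.80 (running OOP $4110.80). Plan pays $13403 − $4110.80 = $9292.20.
Claim 2 ($236): 15% coinsurance on $236 = $35.40. Member pays $35.40; OOP now $4146.20. Insurer: $236 − $35.40 = $200.60.
Claim 3 ($369): deductible met; 15% of $369 = $55.35. Member owes $55.35 (running OOP $4201.55). Plan pays $369 − $55.35 = $313.65.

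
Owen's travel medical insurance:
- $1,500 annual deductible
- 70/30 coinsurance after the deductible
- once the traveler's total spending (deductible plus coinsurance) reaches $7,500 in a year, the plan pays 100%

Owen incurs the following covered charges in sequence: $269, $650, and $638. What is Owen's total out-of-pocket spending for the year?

Claim 1 — $269: all of it applies to the deductible. Traveler owes $269 (running OOP $269).
Claim 2 — $650: all of it applies to the deductible. Traveler pays $650; OOP now $919.
Claim 3 — $638: $581 finishes the deductible; $57 goes to coinsurance; coinsurance $57 × 30% = $17.10. Traveler pays $598.10; OOP now $1,517.10.
Total paid by the traveler: $269 + $650 + $598.10 = $1,517.10.

$1,517.10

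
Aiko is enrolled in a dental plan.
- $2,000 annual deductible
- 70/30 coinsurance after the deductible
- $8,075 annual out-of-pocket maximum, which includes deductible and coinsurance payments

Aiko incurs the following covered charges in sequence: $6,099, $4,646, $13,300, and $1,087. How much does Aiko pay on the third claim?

Claim 1 — $6,099: $2,000 finishes the deductible; $4,099 goes to coinsurance; patient's 30% is $1,229.70. Patient pays $3,229.70; OOP now $3,229.70.
Claim 2 — $4,646: 30% coinsurance on $4,646 = $1,393.80. Cost to patient: $1,393.80. OOP to date $4,623.50.
Claim 3 — $13,300: 30% coinsurance on $13,300 = $3,990. OOP would hit $8,613.50 > $8,075, so the cap limits the patient to $8,075 − $4,623.50 = $3,451.50.

$3,451.50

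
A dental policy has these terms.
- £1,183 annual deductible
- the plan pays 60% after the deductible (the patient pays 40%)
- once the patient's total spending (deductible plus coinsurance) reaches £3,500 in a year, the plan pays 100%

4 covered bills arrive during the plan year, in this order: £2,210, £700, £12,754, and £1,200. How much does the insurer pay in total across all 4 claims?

Bill 1, £2,210: £1,183 finishes the deductible; £1,027 goes to coinsurance; patient's 40% is £410.80. Patient pays £1,593.80; OOP now £1,593.80. Insurer: £2,210 − £1,593.80 = £616.20.
Bill 2, £700: deductible already satisfied, so patient's share is 40% × £700 = £280. Patient pays £280; OOP now £1,873.80. Plan pays £700 − £280 = £420.
Bill 3, £12,754: 40% coinsurance on £12,754 = £5,101.60. Adding that to £1,873.80 gives £6,975.40, past the £3,500 cap; patient pays only £3,500 − £1,873.80 = £1,626.20. Plan pays £12,754 − £1,626.20 = £11,127.80.
Bill 4, £1,200: deductible already satisfied, so patient's share is 40% × £1,200 = £480. Adding that to £3,500 gives £3,980, past the £3,500 cap; patient pays only £3,500 − £3,500 = £0. Plan pays £1,200 − £0 = £1,200.
Insurer total = bills − patient's total = £16,864 − £3,500 = £13,364.

£13,364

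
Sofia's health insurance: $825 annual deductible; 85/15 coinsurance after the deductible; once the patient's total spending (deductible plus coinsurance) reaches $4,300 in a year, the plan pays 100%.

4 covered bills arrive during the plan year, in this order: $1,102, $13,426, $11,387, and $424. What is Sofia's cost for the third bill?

$1,419.55

Claim 1 ($1,102): $825 finishes the deductible; $277 goes to coinsurance; coinsurance $277 × 15% = $41.55. Cost to patient: $866.55. OOP to date $866.55.
Claim 2 ($13,426): 15% coinsurance on $13,426 = $2,013.90. Patient owes $2,013.90 (running OOP $2,880.45).
Claim 3 ($11,387): deductible met; 15% of $11,387 = $1,708.05. OOP would hit $4,588.50 > $4,300, so the cap limits the patient to $4,300 − $2,880.45 = $1,419.55.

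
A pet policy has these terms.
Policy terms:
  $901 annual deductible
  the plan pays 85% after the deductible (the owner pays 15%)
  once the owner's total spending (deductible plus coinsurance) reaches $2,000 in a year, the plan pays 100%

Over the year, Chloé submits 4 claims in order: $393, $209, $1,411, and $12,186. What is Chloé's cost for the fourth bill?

Claim 1 ($393): entire amount goes to the deductible. Owner pays $393; OOP now $393.
Claim 2 ($209): entire amount goes to the deductible. Cost to owner: $209. OOP to date $602.
Claim 3 ($1,411): $299 to deductible, leaving $1,112; coinsurance $1,112 × 15% = $166.80. Owner owes $465.80 (running OOP $1,067.80).
Claim 4 ($12,186): 15% coinsurance on $12,186 = $1,827.90. Adding that to $1,067.80 gives $2,895.70, past the $2,000 cap; owner pays only $2,000 − $1,067.80 = $932.20.

$932.20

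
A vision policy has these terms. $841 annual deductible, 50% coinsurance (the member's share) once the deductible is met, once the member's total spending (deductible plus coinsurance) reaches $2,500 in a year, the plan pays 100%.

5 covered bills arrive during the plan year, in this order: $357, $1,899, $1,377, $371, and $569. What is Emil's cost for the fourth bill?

$185.50

Claim 1 ($357): entire amount goes to the deductible. Member owes $357 (running OOP $357).
Claim 2 ($1,899): $484 finishes the deductible; $1,415 goes to coinsurance; member's 50% is $707.50. Member pays $1,191.50; OOP now $1,548.50.
Claim 3 ($1,377): deductible already satisfied, so member's share is 50% × $1,377 = $688.50. Member owes $688.50 (running OOP $2,237).
Claim 4 ($371): deductible met; 50% of $371 = $185.50. Member owes $185.50 (running OOP $2,422.50).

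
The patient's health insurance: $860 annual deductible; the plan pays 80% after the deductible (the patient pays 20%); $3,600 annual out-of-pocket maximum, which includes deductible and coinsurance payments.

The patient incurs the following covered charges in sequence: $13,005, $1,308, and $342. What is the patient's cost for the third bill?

Claim 1 — $13,005: $860 finishes the deductible; $12,145 goes to coinsurance; 20% of $12,145 = $2,429. Cost to patient: $3,289. OOP to date $3,289.
Claim 2 — $1,308: deductible already satisfied, so patient's share is 20% × $1,308 = $261.60. Cost to patient: $261.60. OOP to date $3,550.60.
Claim 3 — $342: deductible met; 20% of $342 = $68.40. That would push OOP to $3,619, over the $3,600 cap, so patient pays $3,600 − $3,550.60 = $49.40.

$49.40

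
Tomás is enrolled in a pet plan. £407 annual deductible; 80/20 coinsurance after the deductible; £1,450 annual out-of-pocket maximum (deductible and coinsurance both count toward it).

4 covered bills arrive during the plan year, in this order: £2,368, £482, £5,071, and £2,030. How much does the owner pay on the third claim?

Claim 1 (£2,368): deductible takes £407, £1,961 remains; 20% of £1,961 = £392.20. Owner owes £799.20 (running OOP £799.20).
Claim 2 (£482): 20% coinsurance on £482 = £96.40. Cost to owner: £96.40. OOP to date £895.60.
Claim 3 (£5,071): deductible already satisfied, so owner's share is 20% × £5,071 = £1,014.20. Adding that to £895.60 gives £1,909.80, past the £1,450 cap; owner pays only £1,450 − £895.60 = £554.40.

£554.40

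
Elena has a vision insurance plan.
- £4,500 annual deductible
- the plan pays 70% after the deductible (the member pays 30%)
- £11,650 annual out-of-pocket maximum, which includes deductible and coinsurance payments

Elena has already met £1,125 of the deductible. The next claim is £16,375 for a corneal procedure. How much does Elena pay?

£7,275

Remaining deductible: £4,500 − £1,125 = £3,375.
The remaining £13,000 (= £16,375 − £3,375) moves to coinsurance.
Member's 30% share of £13,000 is £3,900.
So the member owes £3,375 + £3,900 = £7,275 before any cap.
Total out-of-pocket so far would be £1,125 + £7,275 = £8,400, below the £11,650 cap — no reduction.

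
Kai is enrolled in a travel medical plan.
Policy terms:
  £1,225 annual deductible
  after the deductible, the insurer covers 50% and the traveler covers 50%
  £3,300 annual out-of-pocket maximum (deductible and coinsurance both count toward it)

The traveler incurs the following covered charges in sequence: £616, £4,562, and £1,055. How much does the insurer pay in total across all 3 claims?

Claim 1 (£616): fully absorbed by the deductible. Traveler pays £616; OOP now £616. Insurer: £616 − £616 = £0.
Claim 2 (£4,562): £609 to deductible, leaving £3,953; 50% of £3,953 = £1,976.50. Traveler pays £2,585.50; OOP now £3,201.50. Plan pays £4,562 − £2,585.50 = £1,976.50.
Claim 3 (£1,055): deductible already satisfied, so traveler's share is 50% × £1,055 = £527.50. OOP would hit £3,729 > £3,300, so the cap limits the traveler to £3,300 − £3,201.50 = £98.50. Plan pays £1,055 − £98.50 = £956.50.
Insurer total = bills − traveler's total = £6,233 − £3,300 = £2,933.

£2,933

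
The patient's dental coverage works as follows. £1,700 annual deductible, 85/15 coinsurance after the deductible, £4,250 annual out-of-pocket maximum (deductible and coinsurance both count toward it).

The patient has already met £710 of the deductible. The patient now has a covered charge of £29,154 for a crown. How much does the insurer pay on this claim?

£710 of the £1,700 deductible is already met, leaving £990.
The remaining £28,164 (= £29,154 − £990) moves to coinsurance.
15% of £28,164 = £4,224.60 falls to the patient.
That puts the patient's cost at £990 + £4,224.60 = £5,214.60 before any cap.
Year-to-date out-of-pocket would reach £710 + £5,214.60 = £5,924.60, above the £4,250 maximum, so the patient pays only £4,250 − £710 = £3,540.
Insurer pays the balance: £29,154 − £3,540 = £25,614.

£25,614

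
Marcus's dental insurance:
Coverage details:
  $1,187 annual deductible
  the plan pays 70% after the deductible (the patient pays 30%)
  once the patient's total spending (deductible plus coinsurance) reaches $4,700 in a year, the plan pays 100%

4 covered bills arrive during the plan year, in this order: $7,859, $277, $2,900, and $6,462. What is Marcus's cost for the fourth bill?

Claim 1 ($7,859): deductible takes $1,187, $6,672 remains; coinsurance $6,672 × 30% = $2,001.60. Patient owes $3,188.60 (running OOP $3,188.60).
Claim 2 ($277): 30% coinsurance on $277 = $83.10. Cost to patient: $83.10. OOP to date $3,271.70.
Claim 3 ($2,900): 30% coinsurance on $2,900 = $870. Patient owes $870 (running OOP $4,141.70).
Claim 4 ($6,462): 30% coinsurance on $6,462 = $1,938.60. OOP would hit $6,080.30 > $4,700, so the cap limits the patient to $4,700 − $4,141.70 = $558.30.

$558.30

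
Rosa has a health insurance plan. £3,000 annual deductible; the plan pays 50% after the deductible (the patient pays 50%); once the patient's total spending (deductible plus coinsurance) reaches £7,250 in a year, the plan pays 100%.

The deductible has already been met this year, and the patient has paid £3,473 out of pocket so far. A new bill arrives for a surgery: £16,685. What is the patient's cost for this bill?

The deductible is already satisfied, so the full bill goes to coinsurance.
Patient's 50% share of £16,685 is £8,342.50.
That would bring total out-of-pocket to £11,815.50, past the £7,250 cap. The patient is capped at £7,250 − £3,473 = £3,777 on this claim.

£3,777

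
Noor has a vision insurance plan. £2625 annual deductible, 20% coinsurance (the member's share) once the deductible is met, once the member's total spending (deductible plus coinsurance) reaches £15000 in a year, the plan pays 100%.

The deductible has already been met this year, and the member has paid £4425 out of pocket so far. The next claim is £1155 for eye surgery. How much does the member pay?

The deductible is already satisfied, so the full bill goes to coinsurance.
Member's 20% share of £1155 is £231.
Cumulative spending £4425 + £231 = £4656 stays under the £15000 maximum.

£231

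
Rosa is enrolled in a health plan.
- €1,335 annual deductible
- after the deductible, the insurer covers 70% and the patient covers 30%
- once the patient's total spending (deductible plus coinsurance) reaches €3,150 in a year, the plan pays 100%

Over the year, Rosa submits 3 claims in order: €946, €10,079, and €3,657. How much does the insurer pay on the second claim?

€7,875

Claim 1 — €946: all of it applies to the deductible. Patient pays €946; OOP now €946. Plan pays €946 − €946 = €0.
Claim 2 — €10,079: €389 to deductible, leaving €9,690; patient's 30% is €2,907. Together that's €389 + €2,907 = €3,296. OOP would hit €4,242 > €3,150, so the cap limits the patient to €3,150 − €946 = €2,204. Plan pays €10,079 − €2,204 = €7,875.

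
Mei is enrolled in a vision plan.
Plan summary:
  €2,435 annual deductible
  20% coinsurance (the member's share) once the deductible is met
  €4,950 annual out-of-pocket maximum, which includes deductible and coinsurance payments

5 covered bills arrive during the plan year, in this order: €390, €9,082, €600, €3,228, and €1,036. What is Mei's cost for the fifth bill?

€207.20

Bill 1, €390: all of it applies to the deductible. Member pays €390; OOP now €390.
Bill 2, €9,082: €2,045 to deductible, leaving €7,037; member's 20% is €1,407.40. Member pays €3,452.40; OOP now €3,842.40.
Bill 3, €600: deductible met; 20% of €600 = €120. Member owes €120 (running OOP €3,962.40).
Bill 4, €3,228: 20% coinsurance on €3,228 = €645.60. Member pays €645.60; OOP now €4,608.
Bill 5, €1,036: 20% coinsurance on €1,036 = €207.20. Member pays €207.20; OOP now €4,815.20.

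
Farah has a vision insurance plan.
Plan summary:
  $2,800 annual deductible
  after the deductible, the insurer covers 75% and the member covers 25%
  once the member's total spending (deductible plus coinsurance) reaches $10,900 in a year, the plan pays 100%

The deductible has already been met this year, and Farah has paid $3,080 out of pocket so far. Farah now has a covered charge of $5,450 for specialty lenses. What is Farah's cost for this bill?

The deductible is already satisfied, so the full bill goes to coinsurance.
Member's 25% share of $5,450 is $1,362.50.
Total out-of-pocket so far would be $3,080 + $1,362.50 = $4,442.50, below the $10,900 cap — no reduction.

$1,362.50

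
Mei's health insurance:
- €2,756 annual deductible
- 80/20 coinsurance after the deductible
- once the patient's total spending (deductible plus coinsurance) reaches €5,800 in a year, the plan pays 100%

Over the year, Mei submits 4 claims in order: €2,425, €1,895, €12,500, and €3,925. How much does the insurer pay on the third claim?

€10,000

Claim 1 (€2,425): fully absorbed by the deductible. Cost to patient: €2,425. OOP to date €2,425. Insurer: €2,425 − €2,425 = €0.
Claim 2 (€1,895): deductible takes €331, €1,564 remains; 20% of €1,564 = €312.80. Patient pays €643.80; OOP now €3,068.80. Plan pays €1,895 − €643.80 = €1,251.20.
Claim 3 (€12,500): deductible met; 20% of €12,500 = €2,500. Patient owes €2,500 (running OOP €5,568.80). Plan pays €12,500 − €2,500 = €10,000.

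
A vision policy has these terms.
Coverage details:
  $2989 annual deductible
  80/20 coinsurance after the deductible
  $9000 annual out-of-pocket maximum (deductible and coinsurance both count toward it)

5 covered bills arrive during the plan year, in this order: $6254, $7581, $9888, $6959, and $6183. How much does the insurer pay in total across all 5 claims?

#1 ($6254): $2989 to deductible, leaving $3265; 20% of $3265 = $653. Cost to member: $3642. OOP to date $3642. Plan pays $6254 − $3642 = $2612.
#2 ($7581): deductible met; 20% of $7581 = $1516.20. Member owes $1516.20 (running OOP $5158.20). Plan pays $7581 − $1516.20 = $6064.80.
#3 ($9888): 20% coinsurance on $9888 = $1977.60. Member pays $1977.60; OOP now $7135.80. Plan pays $9888 − $1977.60 = $7910.40.
#4 ($6959): deductible already satisfied, so member's share is 20% × $6959 = $1391.80. Member owes $1391.80 (running OOP $8527.60). Insurer: $6959 − $1391.80 = $5567.20.
#5 ($6183): deductible already satisfied, so member's share is 20% × $6183 = $1236.60. OOP would hit $9764.20 > $9000, so the cap limits the member to $9000 − $8527.60 = $472.40. Insurer: $6183 − $472.40 = $5710.60.
Insurer total = bills − member's total = $36865 − $9000 = $27865.

$27865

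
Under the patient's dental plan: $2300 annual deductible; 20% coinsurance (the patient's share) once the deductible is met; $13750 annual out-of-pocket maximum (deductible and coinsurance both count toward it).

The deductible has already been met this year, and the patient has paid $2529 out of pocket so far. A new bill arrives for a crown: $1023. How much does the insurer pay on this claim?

$818.40

With the deductible met, the entire $1023 is subject to coinsurance.
Coinsurance: $1023 × 20% = $204.60.
Total out-of-pocket so far would be $2529 + $204.60 = $2733.60, below the $13750 cap — no reduction.
Insurer pays the balance: $1023 − $204.60 = $818.40.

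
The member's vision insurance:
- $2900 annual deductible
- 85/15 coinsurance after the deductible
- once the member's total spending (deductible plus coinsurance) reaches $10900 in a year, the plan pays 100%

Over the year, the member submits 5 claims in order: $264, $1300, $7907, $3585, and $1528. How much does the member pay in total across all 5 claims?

$4652.60

Bill 1, $264: fully absorbed by the deductible. Cost to member: $264. OOP to date $264.
Bill 2, $1300: all of it applies to the deductible. Cost to member: $1300. OOP to date $1564.
Bill 3, $7907: deductible takes $1336, $6571 remains; 15% of $6571 = $985.65. Member owes $2321.65 (running OOP $3885.65).
Bill 4, $3585: deductible already satisfied, so member's share is 15% × $3585 = $537.75. Member pays $537.75; OOP now $4423.40.
Bill 5, $1528: deductible already satisfied, so member's share is 15% × $1528 = $229.20. Member pays $229.20; OOP now $4652.60.
Summing the member's payments: $264 + $1300 + $2321.65 + $537.75 + $229.20 = $4652.60.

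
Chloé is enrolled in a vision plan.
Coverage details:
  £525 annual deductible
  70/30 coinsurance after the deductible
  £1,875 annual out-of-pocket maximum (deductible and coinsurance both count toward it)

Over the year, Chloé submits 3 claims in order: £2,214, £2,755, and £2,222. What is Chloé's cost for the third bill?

#1 (£2,214): £525 to deductible, leaving £1,689; member's 30% is £506.70. Member owes £1,031.70 (running OOP £1,031.70).
#2 (£2,755): 30% coinsurance on £2,755 = £826.50. Cost to member: £826.50. OOP to date £1,858.20.
#3 (£2,222): deductible already satisfied, so member's share is 30% × £2,222 = £666.60. OOP would hit £2,524.80 > £1,875, so the cap limits the member to £1,875 − £1,858.20 = £16.80.

£16.80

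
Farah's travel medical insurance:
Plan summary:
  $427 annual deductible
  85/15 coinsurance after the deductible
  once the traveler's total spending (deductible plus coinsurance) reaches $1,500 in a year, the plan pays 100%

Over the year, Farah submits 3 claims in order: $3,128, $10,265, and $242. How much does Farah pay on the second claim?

Claim 1 — $3,128: deductible takes $427, $2,701 remains; traveler's 15% is $405.15. Traveler pays $832.15; OOP now $832.15.
Claim 2 — $10,265: deductible met; 15% of $10,265 = $1,539.75. OOP would hit $2,371.90 > $1,500, so the cap limits the traveler to $1,500 − $832.15 = $667.85.

$667.85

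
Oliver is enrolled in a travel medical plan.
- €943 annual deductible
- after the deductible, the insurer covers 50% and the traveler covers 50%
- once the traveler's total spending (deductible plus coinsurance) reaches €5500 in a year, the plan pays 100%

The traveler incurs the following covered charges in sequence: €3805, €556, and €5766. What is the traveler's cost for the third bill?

#1 (€3805): deductible takes €943, €2862 remains; traveler's 50% is €1431. Cost to traveler: €2374. OOP to date €2374.
#2 (€556): deductible already satisfied, so traveler's share is 50% × €556 = €278. Traveler pays €278; OOP now €2652.
#3 (€5766): deductible met; 50% of €5766 = €2883. Adding that to €2652 gives €5535, past the €5500 cap; traveler pays only €5500 − €2652 = €2848.

€2848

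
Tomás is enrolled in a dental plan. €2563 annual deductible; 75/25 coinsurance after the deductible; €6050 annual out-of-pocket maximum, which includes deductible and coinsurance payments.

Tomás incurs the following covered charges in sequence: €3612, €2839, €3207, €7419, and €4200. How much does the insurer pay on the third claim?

Claim 1 (€3612): deductible takes €2563, €1049 remains; 25% of €1049 = €262.25. Patient owes €2825.25 (running OOP €2825.25). Plan pays €3612 − €2825.25 = €786.75.
Claim 2 (€2839): deductible already satisfied, so patient's share is 25% × €2839 = €709.75. Patient pays €709.75; OOP now €3535. Plan pays €2839 − €709.75 = €2129.25.
Claim 3 (€3207): 25% coinsurance on €3207 = €801.75. Patient owes €801.75 (running OOP €4336.75). Plan pays €3207 − €801.75 = €2405.25.

€2405.25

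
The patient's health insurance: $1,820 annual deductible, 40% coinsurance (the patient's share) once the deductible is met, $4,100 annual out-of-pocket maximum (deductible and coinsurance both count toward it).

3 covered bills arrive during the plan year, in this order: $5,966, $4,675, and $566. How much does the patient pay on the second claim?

Claim 1 — $5,966: $1,820 to deductible, leaving $4,146; coinsurance $4,146 × 40% = $1,658.40. Patient owes $3,478.40 (running OOP $3,478.40).
Claim 2 — $4,675: deductible already satisfied, so patient's share is 40% × $4,675 = $1,870. OOP would hit $5,348.40 > $4,100, so the cap limits the patient to $4,100 − $3,478.40 = $621.60.

$621.60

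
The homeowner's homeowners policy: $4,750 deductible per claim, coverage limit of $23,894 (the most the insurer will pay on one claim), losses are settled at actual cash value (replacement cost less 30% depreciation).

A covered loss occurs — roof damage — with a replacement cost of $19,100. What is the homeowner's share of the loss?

$10,480

Actual cash value after 30% depreciation: $19,100 × 70% = $13,370.
Less the $4,750 deductible: $13,370 − $4,750 = $8,620.
$8,620 ≤ $23,894, so the limit doesn't bind; insurer pays $8,620.
Out of pocket: $19,100 − $8,620 = $10,480.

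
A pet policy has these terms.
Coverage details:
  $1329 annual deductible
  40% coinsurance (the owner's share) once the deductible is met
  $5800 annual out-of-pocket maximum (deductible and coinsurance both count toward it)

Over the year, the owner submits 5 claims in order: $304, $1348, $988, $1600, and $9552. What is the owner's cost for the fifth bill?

$3306.60

#1 ($304): entire amount goes to the deductible. Owner pays $304; OOP now $304.
#2 ($1348): $1025 to deductible, leaving $323; owner's 40% is $129.20. Owner owes $1154.20 (running OOP $1458.20).
#3 ($988): deductible met; 40% of $988 = $395.20. Owner pays $395.20; OOP now $1853.40.
#4 ($1600): deductible already satisfied, so owner's share is 40% × $1600 = $640. Owner pays $640; OOP now $2493.40.
#5 ($9552): deductible already satisfied, so owner's share is 40% × $9552 = $3820.80. That would push OOP to $6314.20, over the $5800 cap, so owner pays $5800 − $2493.40 = $3306.60.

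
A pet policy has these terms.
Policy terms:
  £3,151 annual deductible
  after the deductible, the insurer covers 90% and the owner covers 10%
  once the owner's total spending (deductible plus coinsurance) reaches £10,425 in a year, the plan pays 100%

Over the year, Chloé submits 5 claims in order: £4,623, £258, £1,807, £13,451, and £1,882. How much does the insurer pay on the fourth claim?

#1 (£4,623): £3,151 to deductible, leaving £1,472; coinsurance £1,472 × 10% = £147.20. Owner pays £3,298.20; OOP now £3,298.20. Plan pays £4,623 − £3,298.20 = £1,324.80.
#2 (£258): deductible already satisfied, so owner's share is 10% × £258 = £25.80. Cost to owner: £25.80. OOP to date £3,324. Insurer: £258 − £25.80 = £232.20.
#3 (£1,807): deductible met; 10% of £1,807 = £180.70. Owner owes £180.70 (running OOP £3,504.70). Plan pays £1,807 − £180.70 = £1,626.30.
#4 (£13,451): 10% coinsurance on £13,451 = £1,345.10. Cost to owner: £1,345.10. OOP to date £4,849.80. Insurer: £13,451 − £1,345.10 = £12,105.90.

£12,105.90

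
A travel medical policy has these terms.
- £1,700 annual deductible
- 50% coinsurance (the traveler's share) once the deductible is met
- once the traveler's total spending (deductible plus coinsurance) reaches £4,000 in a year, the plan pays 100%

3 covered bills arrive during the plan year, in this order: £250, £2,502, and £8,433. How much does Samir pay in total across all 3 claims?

Claim 1 (£250): all of it applies to the deductible. Traveler pays £250; OOP now £250.
Claim 2 (£2,502): £1,450 to deductible, leaving £1,052; coinsurance £1,052 × 50% = £526. Cost to traveler: £1,976. OOP to date £2,226.
Claim 3 (£8,433): deductible already satisfied, so traveler's share is 50% × £8,433 = £4,216.50. Adding that to £2,226 gives £6,442.50, past the £4,000 cap; traveler pays only £4,000 − £2,226 = £1,774.
Summing the traveler's payments: £250 + £1,976 + £1,774 = £4,000.

£4,000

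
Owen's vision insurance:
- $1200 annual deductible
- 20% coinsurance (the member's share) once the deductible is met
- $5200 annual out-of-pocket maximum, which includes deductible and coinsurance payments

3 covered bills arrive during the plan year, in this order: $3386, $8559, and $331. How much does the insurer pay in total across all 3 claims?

$8860.80

Claim 1 — $3386: deductible takes $1200, $2186 remains; 20% of $2186 = $437.20. Cost to member: $1637.20. OOP to date $1637.20. Insurer: $3386 − $1637.20 = $1748.80.
Claim 2 — $8559: deductible met; 20% of $8559 = $1711.80. Member pays $1711.80; OOP now $3349. Plan pays $8559 − $1711.80 = $6847.20.
Claim 3 — $331: deductible already satisfied, so member's share is 20% × $331 = $66.20. Member pays $66.20; OOP now $3415.20. Insurer: $331 − $66.20 = $264.80.
Insurer total = bills − member's total = $12276 − $3415.20 = $8860.80.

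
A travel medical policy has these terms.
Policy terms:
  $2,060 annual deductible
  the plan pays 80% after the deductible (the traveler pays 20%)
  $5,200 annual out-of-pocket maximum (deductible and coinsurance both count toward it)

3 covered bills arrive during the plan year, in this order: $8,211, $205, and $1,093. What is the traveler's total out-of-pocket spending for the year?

$3,549.80

Claim 1 — $8,211: $2,060 to deductible, leaving $6,151; traveler's 20% is $1,230.20. Traveler pays $3,290.20; OOP now $3,290.20.
Claim 2 — $205: 20% coinsurance on $205 = $41. Traveler owes $41 (running OOP $3,331.20).
Claim 3 — $1,093: deductible already satisfied, so traveler's share is 20% × $1,093 = $218.60. Traveler owes $218.60 (running OOP $3,549.80).
Total paid by the traveler: $3,290.20 + $41 + $218.60 = $3,549.80.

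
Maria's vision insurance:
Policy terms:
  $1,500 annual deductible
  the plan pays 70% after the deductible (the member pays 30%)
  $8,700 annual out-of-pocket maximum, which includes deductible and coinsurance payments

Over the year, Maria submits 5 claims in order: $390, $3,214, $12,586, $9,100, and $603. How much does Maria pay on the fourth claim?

$2,730

Claim 1 — $390: entire amount goes to the deductible. Member owes $390 (running OOP $390).
Claim 2 — $3,214: $1,110 to deductible, leaving $2,104; member's 30% is $631.20. Cost to member: $1,741.20. OOP to date $2,131.20.
Claim 3 — $12,586: 30% coinsurance on $12,586 = $3,775.80. Member owes $3,775.80 (running OOP $5,907).
Claim 4 — $9,100: deductible met; 30% of $9,100 = $2,730. Member owes $2,730 (running OOP $8,637).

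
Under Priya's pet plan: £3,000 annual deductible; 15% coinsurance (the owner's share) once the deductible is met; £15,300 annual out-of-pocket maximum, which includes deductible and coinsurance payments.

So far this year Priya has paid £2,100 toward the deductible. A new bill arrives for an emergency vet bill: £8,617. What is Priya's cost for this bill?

£2,057.55

Deductible still to meet: £3,000 − £2,100 = £900.
The remaining £7,717 (= £8,617 − £900) moves to coinsurance.
Owner's 15% share of £7,717 is £1,157.55.
That puts the owner's cost at £900 + £1,157.55 = £2,057.55 before any cap.
Total out-of-pocket so far would be £2,100 + £2,057.55 = £4,157.55, below the £15,300 cap — no reduction.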